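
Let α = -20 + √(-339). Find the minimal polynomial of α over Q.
m_α(x) = x^2 + 40x + 739

From α + 20 = √(-339), squaring gives (α + 20)^2 = -339, i.e. α^2 + 40α + 400 = -339, so α^2 + 40α + 739 = 0. The discriminant of x^2 + 40x + 739 is (40)^2 - 4·(739) = 1600 - 2956 = -1356, and 4·(-339) is not a perfect square in Q since -339 is squarefree and ≠ 1. Hence x^2 + 40x + 739 is irreducible over Q and is the minimal polynomial of α.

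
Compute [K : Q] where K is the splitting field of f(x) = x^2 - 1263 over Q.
[K : Q] = 2

f(x) = x^2 - 1263 factors as (x - √1263)(x + √1263). The splitting field is K = Q(√1263). Since 1263 is squarefree and > 1, it is not a perfect square, so x^2 - 1263 is irreducible over Q and [Q(√1263) : Q] = 2. Hence [K : Q] = 2.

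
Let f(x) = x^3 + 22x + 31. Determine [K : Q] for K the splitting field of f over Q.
[K : Q] = 6

By the rational root test, any rational root of the monic integer polynomial f(x) = x^3 + 22x + 31 must be an integer dividing the constant term 31, i.e. one of ±{1, 31}. Evaluating: f(1) = 54, f(-1) = 8, f(31) = 30504, f(-31) = -30442; none is 0, so f has no rational root and is therefore irreducible over Q (a cubic with no linear factor over a field is irreducible). For an irreducible cubic, the Galois group is A_3 or S_3 according as the discriminant disc(f) = -4a^3 - 27b^2 = -4·(22)^3 - 27·(31)^2 = -68539 is or is not a square in Q. Here disc(f) = -68539 is not a perfect square in Q, so the Galois group of f over Q is not contained in A_3 and must be all of S_3. The splitting field has degree |S_3| = 6 over Q, so [K : Q] = 6.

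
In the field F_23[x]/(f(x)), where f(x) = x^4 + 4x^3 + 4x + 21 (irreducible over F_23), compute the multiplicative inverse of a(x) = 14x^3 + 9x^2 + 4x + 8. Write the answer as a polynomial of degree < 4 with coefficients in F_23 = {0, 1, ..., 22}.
a(x)^(-1) ≡ 15x^3 + x^2 + 8x + 20 (mod f(x))

Since f is irreducible over F_23, F_23[x]/(f) is a field and a(x) ≠ 0 has an inverse. Apply the extended Euclidean algorithm to f(x) and a(x) in F_23[x]: f(x) = (5x + 2)·a(x) + (8x^2 + 2x + 5);  a(x) = (19x + 5)·(8x^2 + 2x + 5) + (14x + 6);  (8x^2 + 2x + 5) = (17x + 6)·(14x + 6) + (15). The last nonzero remainder is the constant 15 = gcd(f, a) in F_23. Back-substituting through the division chain expresses 15 = s(x)·a(x) + t(x)·f(x) with s(x) ≡ 18x^3 + 15x^2 + 5x + 1 (mod f), so (18x^3 + 15x^2 + 5x + 1)·a(x) ≡ 15 (mod f). Multiplying by 15^(-1) ≡ 20 in F_23 gives a(x)^(-1) ≡ 20·(18x^3 + 15x^2 + 5x + 1) ≡ 15x^3 + x^2 + 8x + 20 (mod f). Check: (14x^3 + 9x^2 + 4x + 8)·(15x^3 + x^2 + 8x + 20) = 3x^6 + 11x^5 + 20x^4 + 16x^3 + 13x^2 + 6x + 22 ≡ 1 (mod x^4 + 4x^3 + 4x + 21).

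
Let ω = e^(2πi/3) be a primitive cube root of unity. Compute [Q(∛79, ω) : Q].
[Q(∛79, ω) : Q] = 6

[Q(∛79):Q] = 3 (min poly x^3 - 79, irreducible since 79 is not a perfect cube). [Q(ω):Q] = 2 (min poly x^2 + x + 1). Since Q(∛79) ⊂ R and ω ∉ R, we have ω ∉ Q(∛79), so x^2 + x + 1 remains irreducible over Q(∛79) and [Q(∛79, ω) : Q(∛79)] = 2. By the tower law, [Q(∛79, ω) : Q] = 3 · 2 = 6. (In fact Q(∛79, ω) is the splitting field of x^3 - 79 over Q.)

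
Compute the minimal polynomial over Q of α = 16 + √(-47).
m_α(x) = x^2 - 32x + 303

From α - 16 = √(-47), squaring gives (α - 16)^2 = -47, i.e. α^2 - 32α + 256 = -47, so α^2 - 32α + 303 = 0. The discriminant of x^2 - 32x + 303 is (-32)^2 - 4·(303) = 1024 - 1212 = -188, and 4·(-47) is not a perfect square in Q since -47 is squarefree and ≠ 1. Hence x^2 - 32x + 303 is irreducible over Q and is the minimal polynomial of α.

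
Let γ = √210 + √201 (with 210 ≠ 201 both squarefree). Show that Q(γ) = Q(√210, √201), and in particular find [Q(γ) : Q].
[Q(γ) : Q] = 4 (equivalently, Q(γ) = Q(√210, √201))

Obviously Q(γ) ⊆ Q(√210, √201), and [Q(√210, √201):Q] = 4 (since 210, 201 are distinct squarefree integers > 1 with 42210 not a perfect square). To show equality we compute the minimal polynomial of γ. From γ = √210 + √201: γ^2 = 210 + 2√(42210) + 201 = 411 + 2√(42210), so γ^2 - 411 = 2√(42210); squaring, (γ^2 - 411)^2 = 4·42210, i.e. γ^4 - 822γ^2 + 168921 - 168840 = 0, i.e. γ^4 - 822γ^2 + 81 = 0. So γ is a root of x^4 - 822x^2 + 81. This polynomial is irreducible over Q: it has no rational root (each ±√210 ± √201 is irrational), and any factorization into two quadratics over Q would force √(42210) ∈ Q (pairing opposite roots) or √210, √201 ∈ Q (other pairings), all impossible. Hence [Q(γ):Q] = 4 = [Q(√210, √201):Q], so Q(γ) = Q(√210, √201).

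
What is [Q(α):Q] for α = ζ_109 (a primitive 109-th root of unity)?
[Q(α):Q] = 108

The minimal polynomial of ζ_109 over Q is the 109-th cyclotomic polynomial Φ_109(x), which is irreducible over Q and has degree φ(109) = 108. Hence [Q(α):Q] = φ(109) = 108.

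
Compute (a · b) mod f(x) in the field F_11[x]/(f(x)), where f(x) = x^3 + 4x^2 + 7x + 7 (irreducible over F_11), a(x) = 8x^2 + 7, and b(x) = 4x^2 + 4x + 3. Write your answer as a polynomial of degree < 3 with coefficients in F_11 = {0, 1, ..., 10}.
a · b ≡ 3x^2 + 3x (mod f(x))

Multiply in F_11[x]: a(x)·b(x) = (8x^2 + 7)·(4x^2 + 4x + 3) = 10x^4 + 10x^3 + 8x^2 + 6x + 10. This has degree ≥ 3, so divide by f(x) over F_11: 10x^4 + 10x^3 + 8x^2 + 6x + 10 = (10x + 3)·(x^3 + 4x^2 + 7x + 7) + (3x^2 + 3x). Hence a·b ≡ 3x^2 + 3x (mod f). (F_11[x]/(f) is a field with 11^3 = 1331 elements since f is irreducible of degree 3.)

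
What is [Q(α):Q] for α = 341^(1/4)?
[Q(α):Q] = 4

α is a root of x^4 - 341. By Eisenstein's criterion at the prime p = 11 (which divides the constant term 341 but p^2 = 121 does not, since 341 is squarefree), x^4 - 341 is irreducible over Q. Hence [Q(α):Q] = 4.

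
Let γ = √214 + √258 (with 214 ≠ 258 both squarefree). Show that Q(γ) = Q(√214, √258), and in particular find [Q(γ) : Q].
[Q(γ) : Q] = 4 (equivalently, Q(γ) = Q(√214, √258))

Obviously Q(γ) ⊆ Q(√214, √258), and [Q(√214, √258):Q] = 4 (since 214, 258 are distinct squarefree integers > 1 with 55212 not a perfect square). To show equality we compute the minimal polynomial of γ. From γ = √214 + √258: γ^2 = 214 + 2√(55212) + 258 = 472 + 2√(55212), so γ^2 - 472 = 2√(55212); squaring, (γ^2 - 472)^2 = 4·55212, i.e. γ^4 - 944γ^2 + 222784 - 220848 = 0, i.e. γ^4 - 944γ^2 + 1936 = 0. So γ is a root of x^4 - 944x^2 + 1936. This polynomial is irreducible over Q: it has no rational root (each ±√214 ± √258 is irrational), and any factorization into two quadratics over Q would force √(55212) ∈ Q (pairing opposite roots) or √214, √258 ∈ Q (other pairings), all impossible. Hence [Q(γ):Q] = 4 = [Q(√214, √258):Q], so Q(γ) = Q(√214, √258).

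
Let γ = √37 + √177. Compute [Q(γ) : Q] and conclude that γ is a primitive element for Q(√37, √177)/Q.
[Q(γ) : Q] = 4 (equivalently, Q(γ) = Q(√37, √177))

Obviously Q(γ) ⊆ Q(√37, √177), and [Q(√37, √177):Q] = 4 (since 37, 177 are distinct squarefree integers > 1 with 6549 not a perfect square). To show equality we compute the minimal polynomial of γ. From γ = √37 + √177: γ^2 = 37 + 2√(6549) + 177 = 214 + 2√(6549), so γ^2 - 214 = 2√(6549); squaring, (γ^2 - 214)^2 = 4·6549, i.e. γ^4 - 428γ^2 + 45796 - 26196 = 0, i.e. γ^4 - 428γ^2 + 19600 = 0. So γ is a root of x^4 - 428x^2 + 19600. This polynomial is irreducible over Q: it has no rational root (each ±√37 ± √177 is irrational), and any factorization into two quadratics over Q would force √(6549) ∈ Q (pairing opposite roots) or √37, √177 ∈ Q (other pairings), all impossible. Hence [Q(γ):Q] = 4 = [Q(√37, √177):Q], so Q(γ) = Q(√37, √177).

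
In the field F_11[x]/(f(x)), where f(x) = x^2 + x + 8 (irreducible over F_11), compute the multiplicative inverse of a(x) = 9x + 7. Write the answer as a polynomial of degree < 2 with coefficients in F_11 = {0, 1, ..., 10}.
a(x)^(-1) ≡ 5x + 6 (mod f(x))

Since f is irreducible over F_11, F_11[x]/(f) is a field and a(x) ≠ 0 has an inverse. Apply the extended Euclidean algorithm to f(x) and a(x) in F_11[x]: f(x) = (5x + 6)·a(x) + (10). The last nonzero remainder is the constant 10 = gcd(f, a) in F_11. Back-substituting through the division chain expresses 10 = s(x)·a(x) + t(x)·f(x) with s(x) ≡ 6x + 5 (mod f), so (6x + 5)·a(x) ≡ 10 (mod f). Multiplying by 10^(-1) ≡ 10 in F_11 gives a(x)^(-1) ≡ 10·(6x + 5) ≡ 5x + 6 (mod f). Check: (9x + 7)·(5x + 6) = x^2 + x + 9 ≡ 1 (mod x^2 + x + 8).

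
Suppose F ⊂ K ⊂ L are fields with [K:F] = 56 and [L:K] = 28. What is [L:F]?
[L:F] = 1568

The tower law says that for any tower of field extensions F ⊂ K ⊂ L with finite degrees, [L:F] = [L:K] · [K:F]. Here this gives [L:F] = 28 · 56 = 1568.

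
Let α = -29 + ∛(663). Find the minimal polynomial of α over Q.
m_α(x) = x^3 + 87x^2 + 2523x + 23726

Set β = α + 29 = ∛(663), so β^3 = 663. Then (α + 29)^3 - 663 = 0, i.e. α is a root of g(x) = (x + 29)^3 - 663 = x^3 + 87x^2 + 2523x + 23726. Since g(x) = h(x + 29) where h(x) = x^3 - 663, and h is irreducible over Q (because 663 is not a perfect cube, so h has no rational root, and a monic cubic with no rational root is irreducible), g is also irreducible (irreducibility is preserved under the substitution x → x + 29). Hence m_α(x) = x^3 + 87x^2 + 2523x + 23726.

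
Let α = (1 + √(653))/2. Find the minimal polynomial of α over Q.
m_α(x) = x^2 - x - 163

From 2α - 1 = √(653), squaring gives (2α - 1)^2 = 653, i.e. 4α^2 - 4α + 1 = 653, so α^2 - α + (1 - 653)/4 = 0. Since 653 ≡ 1 (mod 4), (1 - 653)/4 = -163 ∈ Z. The polynomial x^2 - x - 163 has discriminant 1 - 4·(-163) = 653, which is not a perfect square in Q (d = 653 is squarefree and ≠ 1), so x^2 - x - 163 is irreducible over Q. It is the minimal polynomial of α.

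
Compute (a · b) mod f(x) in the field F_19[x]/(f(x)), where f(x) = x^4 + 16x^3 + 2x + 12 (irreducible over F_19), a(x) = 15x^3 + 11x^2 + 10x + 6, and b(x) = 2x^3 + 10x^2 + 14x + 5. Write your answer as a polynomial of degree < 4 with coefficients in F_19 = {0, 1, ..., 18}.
a · b ≡ 11x^3 + 17x^2 + x + 8 (mod f(x))

Multiply in F_19[x]: a(x)·b(x) = (15x^3 + 11x^2 + 10x + 6)·(2x^3 + 10x^2 + 14x + 5) = 11x^6 + x^5 + 17x^4 + 18x^3 + 8x^2 + x + 11. This has degree ≥ 4, so divide by f(x) over F_19: 11x^6 + x^5 + 17x^4 + 18x^3 + 8x^2 + x + 11 = (11x^2 + 15x + 5)·(x^4 + 16x^3 + 2x + 12) + (11x^3 + 17x^2 + x + 8). Hence a·b ≡ 11x^3 + 17x^2 + x + 8 (mod f). (F_19[x]/(f) is a field with 19^4 = 130321 elements since f is irreducible of degree 4.)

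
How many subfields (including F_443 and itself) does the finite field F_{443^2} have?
F_{443^2} has 2 subfields

The subfields of F_{p^n} are exactly the fields F_{p^d} for d | n (each is the fixed field of the unique index-d subgroup of Gal(F_{p^n}/F_p) ≅ Z/nZ). The divisors of n = 2 are {1, 2}, giving 2 subfields: F_{443^1}, F_{443^2}.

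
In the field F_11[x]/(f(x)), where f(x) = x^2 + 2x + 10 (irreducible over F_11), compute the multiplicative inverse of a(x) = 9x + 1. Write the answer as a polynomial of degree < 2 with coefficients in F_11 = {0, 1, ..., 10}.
a(x)^(-1) ≡ 2x + 5 (mod f(x))

Since f is irreducible over F_11, F_11[x]/(f) is a field and a(x) ≠ 0 has an inverse. Apply the extended Euclidean algorithm to f(x) and a(x) in F_11[x]: f(x) = (5x + 7)·a(x) + (3). The last nonzero remainder is the constant 3 = gcd(f, a) in F_11. Back-substituting through the division chain expresses 3 = s(x)·a(x) + t(x)·f(x) with s(x) ≡ 6x + 4 (mod f), so (6x + 4)·a(x) ≡ 3 (mod f). Multiplying by 3^(-1) ≡ 4 in F_11 gives a(x)^(-1) ≡ 4·(6x + 4) ≡ 2x + 5 (mod f). Check: (9x + 1)·(2x + 5) = 7x^2 + 3x + 5 ≡ 1 (mod x^2 + 2x + 10).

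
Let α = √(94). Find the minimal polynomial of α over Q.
m_α(x) = x^2 - 94

α satisfies α^2 - 94 = 0, so x^2 - 94 annihilates α. Since d = 94 is squarefree and ≠ 1, it is not a perfect square in Q, so x^2 - 94 has no rational root and is therefore irreducible over Q (a degree-2 polynomial over a field is irreducible iff it has no root). Hence m_α(x) = x^2 - 94.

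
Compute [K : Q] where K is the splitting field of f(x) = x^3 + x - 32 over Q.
[K : Q] = 6

By the rational root test, any rational root of the monic integer polynomial f(x) = x^3 + x - 32 must be an integer dividing the constant term -32, i.e. one of ±{1, 2, 4, 8, 16, 32}. Evaluating: f(1) = -30, f(-1) = -34, f(2) = -22, f(-2) = -42, f(4) = 36, f(-4) = -100, f(8) = 488, f(-8) = -552, f(16) = 4080, f(-16) = -4144, f(32) = 32768, f(-32) = -32832; none is 0, so f has no rational root and is therefore irreducible over Q (a cubic with no linear factor over a field is irreducible). For an irreducible cubic, the Galois group is A_3 or S_3 according as the discriminant disc(f) = -4a^3 - 27b^2 = -4·(1)^3 - 27·(-32)^2 = -27652 is or is not a square in Q. Here disc(f) = -27652 is not a perfect square in Q, so the Galois group of f over Q is not contained in A_3 and must be all of S_3. The splitting field has degree |S_3| = 6 over Q, so [K : Q] = 6.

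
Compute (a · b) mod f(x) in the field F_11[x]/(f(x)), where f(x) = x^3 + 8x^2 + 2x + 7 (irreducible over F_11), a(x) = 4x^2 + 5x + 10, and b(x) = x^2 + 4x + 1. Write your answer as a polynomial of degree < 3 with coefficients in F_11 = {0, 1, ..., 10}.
a · b ≡ 4x^2 + 6x + 10 (mod f(x))

Multiply in F_11[x]: a(x)·b(x) = (4x^2 + 5x + 10)·(x^2 + 4x + 1) = 4x^4 + 10x^3 + x^2 + x + 10. This has degree ≥ 3, so divide by f(x) over F_11: 4x^4 + 10x^3 + x^2 + x + 10 = (4x)·(x^3 + 8x^2 + 2x + 7) + (4x^2 + 6x + 10). Hence a·b ≡ 4x^2 + 6x + 10 (mod f). (F_11[x]/(f) is a field with 11^3 = 1331 elements since f is irreducible of degree 3.)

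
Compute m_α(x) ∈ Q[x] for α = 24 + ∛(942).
m_α(x) = x^3 - 72x^2 + 1728x - 14766

Set β = α - 24 = ∛(942), so β^3 = 942. Then (α - 24)^3 - 942 = 0, i.e. α is a root of g(x) = (x - 24)^3 - 942 = x^3 - 72x^2 + 1728x - 14766. Since g(x) = h(x - 24) where h(x) = x^3 - 942, and h is irreducible over Q (because 942 is not a perfect cube, so h has no rational root, and a monic cubic with no rational root is irreducible), g is also irreducible (irreducibility is preserved under the substitution x → x - 24). Hence m_α(x) = x^3 - 72x^2 + 1728x - 14766.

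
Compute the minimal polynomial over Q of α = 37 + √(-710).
m_α(x) = x^2 - 74x + 2079

From α - 37 = √(-710), squaring gives (α - 37)^2 = -710, i.e. α^2 - 74α + 1369 = -710, so α^2 - 74α + 2079 = 0. The discriminant of x^2 - 74x + 2079 is (-74)^2 - 4·(2079) = 5476 - 8316 = -2840, and 4·(-710) is not a perfect square in Q since -710 is squarefree and ≠ 1. Hence x^2 - 74x + 2079 is irreducible over Q and is the minimal polynomial of α.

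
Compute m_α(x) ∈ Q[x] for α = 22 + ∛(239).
m_α(x) = x^3 - 66x^2 + 1452x - 10887

Set β = α - 22 = ∛(239), so β^3 = 239. Then (α - 22)^3 - 239 = 0, i.e. α is a root of g(x) = (x - 22)^3 - 239 = x^3 - 66x^2 + 1452x - 10887. Since g(x) = h(x - 22) where h(x) = x^3 - 239, and h is irreducible over Q (because 239 is not a perfect cube, so h has no rational root, and a monic cubic with no rational root is irreducible), g is also irreducible (irreducibility is preserved under the substitution x → x - 22). Hence m_α(x) = x^3 - 66x^2 + 1452x - 10887.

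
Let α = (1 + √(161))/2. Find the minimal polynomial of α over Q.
m_α(x) = x^2 - x - 40

From 2α - 1 = √(161), squaring gives (2α - 1)^2 = 161, i.e. 4α^2 - 4α + 1 = 161, so α^2 - α + (1 - 161)/4 = 0. Since 161 ≡ 1 (mod 4), (1 - 161)/4 = -40 ∈ Z. The polynomial x^2 - x - 40 has discriminant 1 - 4·(-40) = 161, which is not a perfect square in Q (d = 161 is squarefree and ≠ 1), so x^2 - x - 40 is irreducible over Q. It is the minimal polynomial of α.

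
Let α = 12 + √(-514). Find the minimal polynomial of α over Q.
m_α(x) = x^2 - 24x + 658

From α - 12 = √(-514), squaring gives (α - 12)^2 = -514, i.e. α^2 - 24α + 144 = -514, so α^2 - 24α + 658 = 0. The discriminant of x^2 - 24x + 658 is (-24)^2 - 4·(658) = 576 - 2632 = -2056, and 4·(-514) is not a perfect square in Q since -514 is squarefree and ≠ 1. Hence x^2 - 24x + 658 is irreducible over Q and is the minimal polynomial of α.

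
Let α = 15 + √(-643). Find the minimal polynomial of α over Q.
m_α(x) = x^2 - 30x + 868

From α - 15 = √(-643), squaring gives (α - 15)^2 = -643, i.e. α^2 - 30α + 225 = -643, so α^2 - 30α + 868 = 0. The discriminant of x^2 - 30x + 868 is (-30)^2 - 4·(868) = 900 - 3472 = -2572, and 4·(-643) is not a perfect square in Q since -643 is squarefree and ≠ 1. Hence x^2 - 30x + 868 is irreducible over Q and is the minimal polynomial of α.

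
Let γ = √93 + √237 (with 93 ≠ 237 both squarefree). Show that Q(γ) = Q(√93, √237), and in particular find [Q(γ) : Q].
[Q(γ) : Q] = 4 (equivalently, Q(γ) = Q(√93, √237))

Obviously Q(γ) ⊆ Q(√93, √237), and [Q(√93, √237):Q] = 4 (since 93, 237 are distinct squarefree integers > 1 with 22041 not a perfect square). To show equality we compute the minimal polynomial of γ. From γ = √93 + √237: γ^2 = 93 + 2√(22041) + 237 = 330 + 2√(22041), so γ^2 - 330 = 2√(22041); squaring, (γ^2 - 330)^2 = 4·22041, i.e. γ^4 - 660γ^2 + 108900 - 88164 = 0, i.e. γ^4 - 660γ^2 + 20736 = 0. So γ is a root of x^4 - 660x^2 + 20736. This polynomial is irreducible over Q: it has no rational root (each ±√93 ± √237 is irrational), and any factorization into two quadratics over Q would force √(22041) ∈ Q (pairing opposite roots) or √93, √237 ∈ Q (other pairings), all impossible. Hence [Q(γ):Q] = 4 = [Q(√93, √237):Q], so Q(γ) = Q(√93, √237).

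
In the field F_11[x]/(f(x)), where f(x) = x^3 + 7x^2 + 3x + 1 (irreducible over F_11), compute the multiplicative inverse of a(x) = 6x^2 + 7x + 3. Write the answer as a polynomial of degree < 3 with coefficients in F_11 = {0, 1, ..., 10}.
a(x)^(-1) ≡ 10x^2 + 7x + 4 (mod f(x))

Since f is irreducible over F_11, F_11[x]/(f) is a field and a(x) ≠ 0 has an inverse. Apply the extended Euclidean algorithm to f(x) and a(x) in F_11[x]: f(x) = (2x + 8)·a(x) + (7x + 10);  a(x) = (4x)·(7x + 10) + (3). The last nonzero remainder is the constant 3 = gcd(f, a) in F_11. Back-substituting through the division chain expresses 3 = s(x)·a(x) + t(x)·f(x) with s(x) ≡ 8x^2 + 10x + 1 (mod f), so (8x^2 + 10x + 1)·a(x) ≡ 3 (mod f). Multiplying by 3^(-1) ≡ 4 in F_11 gives a(x)^(-1) ≡ 4·(8x^2 + 10x + 1) ≡ 10x^2 + 7x + 4 (mod f). Check: (6x^2 + 7x + 3)·(10x^2 + 7x + 4) = 5x^4 + 2x^3 + 4x^2 + 5x + 1 ≡ 1 (mod x^3 + 7x^2 + 3x + 1).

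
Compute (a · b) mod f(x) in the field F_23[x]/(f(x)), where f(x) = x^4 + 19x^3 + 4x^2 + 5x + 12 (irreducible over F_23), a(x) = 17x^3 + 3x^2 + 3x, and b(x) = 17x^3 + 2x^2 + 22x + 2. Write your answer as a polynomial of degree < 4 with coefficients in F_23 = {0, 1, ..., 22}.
a · b ≡ 4x^3 + 8x^2 + 6x + 8 (mod f(x))

Multiply in F_23[x]: a(x)·b(x) = (17x^3 + 3x^2 + 3x)·(17x^3 + 2x^2 + 22x + 2) = 13x^6 + 16x^5 + 17x^4 + 14x^3 + 3x^2 + 6x. This has degree ≥ 4, so divide by f(x) over F_23: 13x^6 + 16x^5 + 17x^4 + 14x^3 + 3x^2 + 6x = (13x^2 + 22x + 7)·(x^4 + 19x^3 + 4x^2 + 5x + 12) + (4x^3 + 8x^2 + 6x + 8). Hence a·b ≡ 4x^3 + 8x^2 + 6x + 8 (mod f). (F_23[x]/(f) is a field with 23^4 = 279841 elements since f is irreducible of degree 4.)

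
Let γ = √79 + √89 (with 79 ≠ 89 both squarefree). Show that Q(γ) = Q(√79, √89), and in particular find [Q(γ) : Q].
[Q(γ) : Q] = 4 (equivalently, Q(γ) = Q(√79, √89))

Obviously Q(γ) ⊆ Q(√79, √89), and [Q(√79, √89):Q] = 4 (since 79, 89 are distinct squarefree integers > 1 with 7031 not a perfect square). To show equality we compute the minimal polynomial of γ. From γ = √79 + √89: γ^2 = 79 + 2√(7031) + 89 = 168 + 2√(7031), so γ^2 - 168 = 2√(7031); squaring, (γ^2 - 168)^2 = 4·7031, i.e. γ^4 - 336γ^2 + 28224 - 28124 = 0, i.e. γ^4 - 336γ^2 + 100 = 0. So γ is a root of x^4 - 336x^2 + 100. This polynomial is irreducible over Q: it has no rational root (each ±√79 ± √89 is irrational), and any factorization into two quadratics over Q would force √(7031) ∈ Q (pairing opposite roots) or √79, √89 ∈ Q (other pairings), all impossible. Hence [Q(γ):Q] = 4 = [Q(√79, √89):Q], so Q(γ) = Q(√79, √89).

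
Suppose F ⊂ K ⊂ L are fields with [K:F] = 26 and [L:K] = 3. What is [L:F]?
[L:F] = 78

The tower law says that for any tower of field extensions F ⊂ K ⊂ L with finite degrees, [L:F] = [L:K] · [K:F]. Here this gives [L:F] = 3 · 26 = 78.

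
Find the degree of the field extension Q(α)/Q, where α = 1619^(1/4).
[Q(α):Q] = 4

α is a root of x^4 - 1619. By Eisenstein's criterion at the prime p = 1619 (which divides the constant term 1619 but p^2 = 2621161 does not, since 1619 is squarefree), x^4 - 1619 is irreducible over Q. Hence [Q(α):Q] = 4.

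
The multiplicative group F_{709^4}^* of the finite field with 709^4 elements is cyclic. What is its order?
|F_{709^4}^*| = 252688187760

F_{709^4} has 709^4 = 252688187761 elements; its multiplicative group consists of all nonzero elements, so |F_{709^4}^*| = 252688187761 - 1 = 252688187760. (It is cyclic since any finite subgroup of the multiplicative group of a field is cyclic.)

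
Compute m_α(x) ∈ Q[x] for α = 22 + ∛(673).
m_α(x) = x^3 - 66x^2 + 1452x - 11321

Set β = α - 22 = ∛(673), so β^3 = 673. Then (α - 22)^3 - 673 = 0, i.e. α is a root of g(x) = (x - 22)^3 - 673 = x^3 - 66x^2 + 1452x - 11321. Since g(x) = h(x - 22) where h(x) = x^3 - 673, and h is irreducible over Q (because 673 is not a perfect cube, so h has no rational root, and a monic cubic with no rational root is irreducible), g is also irreducible (irreducibility is preserved under the substitution x → x - 22). Hence m_α(x) = x^3 - 66x^2 + 1452x - 11321.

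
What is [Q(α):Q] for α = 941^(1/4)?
[Q(α):Q] = 4

α is a root of x^4 - 941. By Eisenstein's criterion at the prime p = 941 (which divides the constant term 941 but p^2 = 885481 does not, since 941 is squarefree), x^4 - 941 is irreducible over Q. Hence [Q(α):Q] = 4.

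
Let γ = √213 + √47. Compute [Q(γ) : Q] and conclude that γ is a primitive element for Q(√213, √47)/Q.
[Q(γ) : Q] = 4 (equivalently, Q(γ) = Q(√213, √47))

Obviously Q(γ) ⊆ Q(√213, √47), and [Q(√213, √47):Q] = 4 (since 213, 47 are distinct squarefree integers > 1 with 10011 not a perfect square). To show equality we compute the minimal polynomial of γ. From γ = √213 + √47: γ^2 = 213 + 2√(10011) + 47 = 260 + 2√(10011), so γ^2 - 260 = 2√(10011); squaring, (γ^2 - 260)^2 = 4·10011, i.e. γ^4 - 520γ^2 + 67600 - 40044 = 0, i.e. γ^4 - 520γ^2 + 27556 = 0. So γ is a root of x^4 - 520x^2 + 27556. This polynomial is irreducible over Q: it has no rational root (each ±√213 ± √47 is irrational), and any factorization into two quadratics over Q would force √(10011) ∈ Q (pairing opposite roots) or √213, √47 ∈ Q (other pairings), all impossible. Hence [Q(γ):Q] = 4 = [Q(√213, √47):Q], so Q(γ) = Q(√213, √47).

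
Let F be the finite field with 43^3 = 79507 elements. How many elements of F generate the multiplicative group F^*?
There are φ(79506) = 22680 primitive elements

F_q^* is cyclic of order q - 1 = 79506. A cyclic group of order m has exactly φ(m) generators. Here m = 79506 = 2 · 3^2 · 7 · 631, so the number of primitive elements is φ(79506) = 22680.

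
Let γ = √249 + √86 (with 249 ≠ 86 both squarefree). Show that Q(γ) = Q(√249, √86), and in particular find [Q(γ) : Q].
[Q(γ) : Q] = 4 (equivalently, Q(γ) = Q(√249, √86))

Obviously Q(γ) ⊆ Q(√249, √86), and [Q(√249, √86):Q] = 4 (since 249, 86 are distinct squarefree integers > 1 with 21414 not a perfect square). To show equality we compute the minimal polynomial of γ. From γ = √249 + √86: γ^2 = 249 + 2√(21414) + 86 = 335 + 2√(21414), so γ^2 - 335 = 2√(21414); squaring, (γ^2 - 335)^2 = 4·21414, i.e. γ^4 - 670γ^2 + 112225 - 85656 = 0, i.e. γ^4 - 670γ^2 + 26569 = 0. So γ is a root of x^4 - 670x^2 + 26569. This polynomial is irreducible over Q: it has no rational root (each ±√249 ± √86 is irrational), and any factorization into two quadratics over Q would force √(21414) ∈ Q (pairing opposite roots) or √249, √86 ∈ Q (other pairings), all impossible. Hence [Q(γ):Q] = 4 = [Q(√249, √86):Q], so Q(γ) = Q(√249, √86).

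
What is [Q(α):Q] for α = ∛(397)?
[Q(α):Q] = 3

The minimal polynomial of α is x^3 - 397, irreducible over Q since 397 is not a perfect cube (so x^3 - 397 has no rational root). Hence [Q(α):Q] = deg(m_α) = 3.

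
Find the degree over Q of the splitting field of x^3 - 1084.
[K : Q] = 6

The roots of x^3 - 1084 are ∛1084, ω∛1084, ω^2∛1084 where ω = e^(2πi/3) is a primitive cube root of unity, so K = Q(∛1084, ω). Now [Q(∛1084):Q] = 3 (since 1084 is not a perfect cube, x^3 - 1084 is irreducible) and [Q(ω):Q] = 2. Both 2 and 3 divide [K:Q], and [K:Q] ≤ 3·2 = 6, so [K:Q] = 6. (Equivalently: Q(∛1084) ⊂ R but ω ∉ R, so [K : Q(∛1084)] = 2.)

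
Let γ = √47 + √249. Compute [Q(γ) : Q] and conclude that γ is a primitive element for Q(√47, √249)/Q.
[Q(γ) : Q] = 4 (equivalently, Q(γ) = Q(√47, √249))

Obviously Q(γ) ⊆ Q(√47, √249), and [Q(√47, √249):Q] = 4 (since 47, 249 are distinct squarefree integers > 1 with 11703 not a perfect square). To show equality we compute the minimal polynomial of γ. From γ = √47 + √249: γ^2 = 47 + 2√(11703) + 249 = 296 + 2√(11703), so γ^2 - 296 = 2√(11703); squaring, (γ^2 - 296)^2 = 4·11703, i.e. γ^4 - 592γ^2 + 87616 - 46812 = 0, i.e. γ^4 - 592γ^2 + 40804 = 0. So γ is a root of x^4 - 592x^2 + 40804. This polynomial is irreducible over Q: it has no rational root (each ±√47 ± √249 is irrational), and any factorization into two quadratics over Q would force √(11703) ∈ Q (pairing opposite roots) or √47, √249 ∈ Q (other pairings), all impossible. Hence [Q(γ):Q] = 4 = [Q(√47, √249):Q], so Q(γ) = Q(√47, √249).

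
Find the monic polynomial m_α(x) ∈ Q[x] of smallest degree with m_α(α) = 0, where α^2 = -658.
m_α(x) = x^2 + 658

α satisfies α^2 + 658 = 0, so x^2 + 658 annihilates α. Since d = -658 is squarefree and ≠ 1, it is not a perfect square in Q, so x^2 + 658 has no rational root and is therefore irreducible over Q (a degree-2 polynomial over a field is irreducible iff it has no root). Hence m_α(x) = x^2 + 658.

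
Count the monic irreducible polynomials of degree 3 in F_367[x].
There are 16476832 monic irreducible polynomials of degree 3 over F_367

Each element of F_{367^3} that lies in no proper subfield is a root of exactly one monic irreducible of degree 3 over F_367, and each such polynomial has 3 distinct roots in F_{367^3}. By Möbius inversion the count is N_367(3) = (1/3) Σ_{d|3} μ(3/d) · 367^d = (1/3)(μ(3)·367^1 + μ(1)·367^3) = 49430496/3 = 16476832.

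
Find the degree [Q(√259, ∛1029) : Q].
[Q(√259, ∛1029) : Q] = 6

Let L = Q(√259, ∛1029). Since Q(√259) ⊂ L and [Q(√259):Q] = 2, the tower law gives 2 | [L:Q]. Likewise Q(∛1029) ⊂ L with [Q(∛1029):Q] = 3 (because 1029 is not a perfect cube), so 3 | [L:Q]. As gcd(2,3) = 1, [L:Q] is divisible by 6. Conversely L is generated over Q by √259 and ∛1029, so [L:Q] ≤ 2·3 = 6. Therefore [Q(√259, ∛1029) : Q] = 6.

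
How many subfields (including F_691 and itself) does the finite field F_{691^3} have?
F_{691^3} has 2 subfields

The subfields of F_{p^n} are exactly the fields F_{p^d} for d | n (each is the fixed field of the unique index-d subgroup of Gal(F_{p^n}/F_p) ≅ Z/nZ). The divisors of n = 3 are {1, 3}, giving 2 subfields: F_{691^1}, F_{691^3}.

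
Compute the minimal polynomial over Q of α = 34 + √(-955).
m_α(x) = x^2 - 68x + 2111

From α - 34 = √(-955), squaring gives (α - 34)^2 = -955, i.e. α^2 - 68α + 1156 = -955, so α^2 - 68α + 2111 = 0. The discriminant of x^2 - 68x + 2111 is (-68)^2 - 4·(2111) = 4624 - 8444 = -3820, and 4·(-955) is not a perfect square in Q since -955 is squarefree and ≠ 1. Hence x^2 - 68x + 2111 is irreducible over Q and is the minimal polynomial of α.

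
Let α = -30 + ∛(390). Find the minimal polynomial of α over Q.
m_α(x) = x^3 + 90x^2 + 2700x + 26610

Set β = α + 30 = ∛(390), so β^3 = 390. Then (α + 30)^3 - 390 = 0, i.e. α is a root of g(x) = (x + 30)^3 - 390 = x^3 + 90x^2 + 2700x + 26610. Since g(x) = h(x + 30) where h(x) = x^3 - 390, and h is irreducible over Q (because 390 is not a perfect cube, so h has no rational root, and a monic cubic with no rational root is irreducible), g is also irreducible (irreducibility is preserved under the substitution x → x + 30). Hence m_α(x) = x^3 + 90x^2 + 2700x + 26610.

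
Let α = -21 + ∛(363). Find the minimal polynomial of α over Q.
m_α(x) = x^3 + 63x^2 + 1323x + 8898

Set β = α + 21 = ∛(363), so β^3 = 363. Then (α + 21)^3 - 363 = 0, i.e. α is a root of g(x) = (x + 21)^3 - 363 = x^3 + 63x^2 + 1323x + 8898. Since g(x) = h(x + 21) where h(x) = x^3 - 363, and h is irreducible over Q (because 363 is not a perfect cube, so h has no rational root, and a monic cubic with no rational root is irreducible), g is also irreducible (irreducibility is preserved under the substitution x → x + 21). Hence m_α(x) = x^3 + 63x^2 + 1323x + 8898.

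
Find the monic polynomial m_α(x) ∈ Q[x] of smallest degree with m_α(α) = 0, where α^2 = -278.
m_α(x) = x^2 + 278

α satisfies α^2 + 278 = 0, so x^2 + 278 annihilates α. Since d = -278 is squarefree and ≠ 1, it is not a perfect square in Q, so x^2 + 278 has no rational root and is therefore irreducible over Q (a degree-2 polynomial over a field is irreducible iff it has no root). Hence m_α(x) = x^2 + 278.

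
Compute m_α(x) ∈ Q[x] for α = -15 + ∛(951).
m_α(x) = x^3 + 45x^2 + 675x + 2424

Set β = α + 15 = ∛(951), so β^3 = 951. Then (α + 15)^3 - 951 = 0, i.e. α is a root of g(x) = (x + 15)^3 - 951 = x^3 + 45x^2 + 675x + 2424. Since g(x) = h(x + 15) where h(x) = x^3 - 951, and h is irreducible over Q (because 951 is not a perfect cube, so h has no rational root, and a monic cubic with no rational root is irreducible), g is also irreducible (irreducibility is preserved under the substitution x → x + 15). Hence m_α(x) = x^3 + 45x^2 + 675x + 2424.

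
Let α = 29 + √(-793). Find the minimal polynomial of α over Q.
m_α(x) = x^2 - 58x + 1634

From α - 29 = √(-793), squaring gives (α - 29)^2 = -793, i.e. α^2 - 58α + 841 = -793, so α^2 - 58α + 1634 = 0. The discriminant of x^2 - 58x + 1634 is (-58)^2 - 4·(1634) = 3364 - 6536 = -3172, and 4·(-793) is not a perfect square in Q since -793 is squarefree and ≠ 1. Hence x^2 - 58x + 1634 is irreducible over Q and is the minimal polynomial of α.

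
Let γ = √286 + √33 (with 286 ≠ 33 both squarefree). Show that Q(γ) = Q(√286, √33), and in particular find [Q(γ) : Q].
[Q(γ) : Q] = 4 (equivalently, Q(γ) = Q(√286, √33))

Obviously Q(γ) ⊆ Q(√286, √33), and [Q(√286, √33):Q] = 4 (since 286, 33 are distinct squarefree integers > 1 with 9438 not a perfect square). To show equality we compute the minimal polynomial of γ. From γ = √286 + √33: γ^2 = 286 + 2√(9438) + 33 = 319 + 2√(9438), so γ^2 - 319 = 2√(9438); squaring, (γ^2 - 319)^2 = 4·9438, i.e. γ^4 - 638γ^2 + 101761 - 37752 = 0, i.e. γ^4 - 638γ^2 + 64009 = 0. So γ is a root of x^4 - 638x^2 + 64009. This polynomial is irreducible over Q: it has no rational root (each ±√286 ± √33 is irrational), and any factorization into two quadratics over Q would force √(9438) ∈ Q (pairing opposite roots) or √286, √33 ∈ Q (other pairings), all impossible. Hence [Q(γ):Q] = 4 = [Q(√286, √33):Q], so Q(γ) = Q(√286, √33).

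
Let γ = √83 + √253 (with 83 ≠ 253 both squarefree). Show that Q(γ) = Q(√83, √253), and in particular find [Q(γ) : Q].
[Q(γ) : Q] = 4 (equivalently, Q(γ) = Q(√83, √253))

Obviously Q(γ) ⊆ Q(√83, √253), and [Q(√83, √253):Q] = 4 (since 83, 253 are distinct squarefree integers > 1 with 20999 not a perfect square). To show equality we compute the minimal polynomial of γ. From γ = √83 + √253: γ^2 = 83 + 2√(20999) + 253 = 336 + 2√(20999), so γ^2 - 336 = 2√(20999); squaring, (γ^2 - 336)^2 = 4·20999, i.e. γ^4 - 672γ^2 + 112896 - 83996 = 0, i.e. γ^4 - 672γ^2 + 28900 = 0. So γ is a root of x^4 - 672x^2 + 28900. This polynomial is irreducible over Q: it has no rational root (each ±√83 ± √253 is irrational), and any factorization into two quadratics over Q would force √(20999) ∈ Q (pairing opposite roots) or √83, √253 ∈ Q (other pairings), all impossible. Hence [Q(γ):Q] = 4 = [Q(√83, √253):Q], so Q(γ) = Q(√83, √253).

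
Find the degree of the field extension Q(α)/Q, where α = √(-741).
[Q(α):Q] = 2

[Q(α):Q] equals the degree of the minimal polynomial of α. Here α^2 = -741 and x^2 + 741 is irreducible (d = -741 is squarefree, ≠ 1, hence not a square), so deg(m_α) = 2. Thus [Q(α):Q] = 2.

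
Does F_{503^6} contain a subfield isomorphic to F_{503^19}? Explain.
No: F_{503^19} is not a subfield of F_{503^6}

F_{p^m} embeds in F_{p^n} iff m | n. Here 19 ∤ 6 (since 6 = 0·19 + 6 with remainder 6 ≠ 0), so F_{503^19} is not a subfield of F_{503^6}. Equivalently: if it were, the tower law would give 19 = [F_{503^19}:F_503] dividing [F_{503^6}:F_503] = 6, contradiction.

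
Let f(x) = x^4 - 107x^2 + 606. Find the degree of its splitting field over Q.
[K : Q] = 4

Solving the quadratic in x^2: x^2 = (107 ± √(107^2 - 4·606))/2 = (107 ± √9025)/2 = (107 ± 95)/2, giving x^2 = 101 or x^2 = 6. So f(x) = (x^2 - 101)(x^2 - 6) and the roots of f are ±√101, ±√6. Hence the splitting field is K = Q(√101, √6). Since 101 and 6 are distinct squarefree integers > 1, their product 606 is not a perfect square, so √6 ∉ Q(√101). By the tower law [K:Q] = [Q(√101,√6):Q(√101)] · [Q(√101):Q] = 2 · 2 = 4.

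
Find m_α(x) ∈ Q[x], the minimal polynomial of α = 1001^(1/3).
m_α(x) = x^3 - 1001

α satisfies α^3 = 1001, so x^3 - 1001 annihilates α. By the rational root test, a rational root p/q (in lowest terms) of x^3 - 1001 would satisfy p^3 = 1001 q^3, forcing q = 1 and p^3 = 1001; but 1001 is not a perfect cube, contradiction. A monic cubic over Q with no rational root is irreducible (any nontrivial factorization would include a linear factor). Hence x^3 - 1001 is the minimal polynomial of α, and in particular [Q(α):Q] = 3.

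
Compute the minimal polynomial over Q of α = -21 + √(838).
m_α(x) = x^2 + 42x - 397

From α + 21 = √(838), squaring gives (α + 21)^2 = 838, i.e. α^2 + 42α + 441 = 838, so α^2 + 42α - 397 = 0. The discriminant of x^2 + 42x - 397 is (42)^2 - 4·(-397) = 1764 + 1588 = 3352, and 4·(838) is not a perfect square in Q since 838 is squarefree and ≠ 1. Hence x^2 + 42x - 397 is irreducible over Q and is the minimal polynomial of α.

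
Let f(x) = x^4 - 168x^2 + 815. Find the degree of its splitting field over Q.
[K : Q] = 4

Solving the quadratic in x^2: x^2 = (168 ± √(168^2 - 4·815))/2 = (168 ± √24964)/2 = (168 ± 158)/2, giving x^2 = 163 or x^2 = 5. So f(x) = (x^2 - 163)(x^2 - 5) and the roots of f are ±√163, ±√5. Hence the splitting field is K = Q(√163, √5). Since 163 and 5 are distinct squarefree integers > 1, their product 815 is not a perfect square, so √5 ∉ Q(√163). By the tower law [K:Q] = [Q(√163,√5):Q(√163)] · [Q(√163):Q] = 2 · 2 = 4.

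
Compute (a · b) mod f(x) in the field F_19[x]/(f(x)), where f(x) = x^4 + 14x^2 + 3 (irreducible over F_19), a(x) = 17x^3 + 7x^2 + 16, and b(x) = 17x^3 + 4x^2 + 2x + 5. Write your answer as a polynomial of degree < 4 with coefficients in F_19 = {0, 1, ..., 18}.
a · b ≡ 14x^3 + 3x^2 + 3x + 5 (mod f(x))

Multiply in F_19[x]: a(x)·b(x) = (17x^3 + 7x^2 + 16)·(17x^3 + 4x^2 + 2x + 5) = 4x^6 + 16x^5 + 5x^4 + 10x^3 + 4x^2 + 13x + 4. This has degree ≥ 4, so divide by f(x) over F_19: 4x^6 + 16x^5 + 5x^4 + 10x^3 + 4x^2 + 13x + 4 = (4x^2 + 16x + 6)·(x^4 + 14x^2 + 3) + (14x^3 + 3x^2 + 3x + 5). Hence a·b ≡ 14x^3 + 3x^2 + 3x + 5 (mod f). (F_19[x]/(f) is a field with 19^4 = 130321 elements since f is irreducible of degree 4.)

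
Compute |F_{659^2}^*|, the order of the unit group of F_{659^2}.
|F_{659^2}^*| = 434280

F_{659^2} has 659^2 = 434281 elements; its multiplicative group consists of all nonzero elements, so |F_{659^2}^*| = 434281 - 1 = 434280. (It is cyclic since any finite subgroup of the multiplicative group of a field is cyclic.)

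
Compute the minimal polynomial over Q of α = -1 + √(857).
m_α(x) = x^2 + 2x - 856

From α + 1 = √(857), squaring gives (α + 1)^2 = 857, i.e. α^2 + 2α + 1 = 857, so α^2 + 2α - 856 = 0. The discriminant of x^2 + 2x - 856 is (2)^2 - 4·(-856) = 4 + 3424 = 3428, and 4·(857) is not a perfect square in Q since 857 is squarefree and ≠ 1. Hence x^2 + 2x - 856 is irreducible over Q and is the minimal polynomial of α.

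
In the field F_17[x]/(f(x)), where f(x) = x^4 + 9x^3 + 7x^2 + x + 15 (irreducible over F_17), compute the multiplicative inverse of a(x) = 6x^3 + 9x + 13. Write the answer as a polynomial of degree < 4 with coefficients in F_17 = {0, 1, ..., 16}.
a(x)^(-1) ≡ 13x^3 + 6x^2 + 9x (mod f(x))

Since f is irreducible over F_17, F_17[x]/(f) is a field and a(x) ≠ 0 has an inverse. Apply the extended Euclidean algorithm to f(x) and a(x) in F_17[x]: f(x) = (3x + 10)·a(x) + (14x^2 + 8x + 4);  a(x) = (15x + 6)·(14x^2 + 8x + 4) + (3x + 6);  (14x^2 + 8x + 4) = (16x + 16)·(3x + 6) + (10). The last nonzero remainder is the constant 10 = gcd(f, a) in F_17. Back-substituting through the division chain expresses 10 = s(x)·a(x) + t(x)·f(x) with s(x) ≡ 11x^3 + 9x^2 + 5x (mod f), so (11x^3 + 9x^2 + 5x)·a(x) ≡ 10 (mod f). Multiplying by 10^(-1) ≡ 12 in F_17 gives a(x)^(-1) ≡ 12·(11x^3 + 9x^2 + 5x) ≡ 13x^3 + 6x^2 + 9x (mod f). Check: (6x^3 + 9x + 13)·(13x^3 + 6x^2 + 9x) = 10x^6 + 2x^5 + x^4 + 2x^3 + 6x^2 + 15x ≡ 1 (mod x^4 + 9x^3 + 7x^2 + x + 15).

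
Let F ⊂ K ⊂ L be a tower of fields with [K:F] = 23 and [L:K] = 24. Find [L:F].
[L:F] = 552

The tower law says that for any tower of field extensions F ⊂ K ⊂ L with finite degrees, [L:F] = [L:K] · [K:F]. Here this gives [L:F] = 24 · 23 = 552.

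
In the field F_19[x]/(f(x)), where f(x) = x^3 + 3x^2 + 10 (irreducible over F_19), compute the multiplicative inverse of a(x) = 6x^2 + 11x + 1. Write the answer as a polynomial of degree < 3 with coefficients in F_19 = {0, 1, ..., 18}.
a(x)^(-1) ≡ 2x^2 + x + 16 (mod f(x))

Since f is irreducible over F_19, F_19[x]/(f) is a field and a(x) ≠ 0 has an inverse. Apply the extended Euclidean algorithm to f(x) and a(x) in F_19[x]: f(x) = (16x + 6)·a(x) + (13x + 4);  a(x) = (18x + 7)·(13x + 4) + (11). The last nonzero remainder is the constant 11 = gcd(f, a) in F_19. Back-substituting through the division chain expresses 11 = s(x)·a(x) + t(x)·f(x) with s(x) ≡ 3x^2 + 11x + 5 (mod f), so (3x^2 + 11x + 5)·a(x) ≡ 11 (mod f). Multiplying by 11^(-1) ≡ 7 in F_19 gives a(x)^(-1) ≡ 7·(3x^2 + 11x + 5) ≡ 2x^2 + x + 16 (mod f). Check: (6x^2 + 11x + 1)·(2x^2 + x + 16) = 12x^4 + 9x^3 + 14x^2 + 6x + 16 ≡ 1 (mod x^3 + 3x^2 + 10).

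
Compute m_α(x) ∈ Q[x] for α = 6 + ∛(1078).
m_α(x) = x^3 - 18x^2 + 108x - 1294

Set β = α - 6 = ∛(1078), so β^3 = 1078. Then (α - 6)^3 - 1078 = 0, i.e. α is a root of g(x) = (x - 6)^3 - 1078 = x^3 - 18x^2 + 108x - 1294. Since g(x) = h(x - 6) where h(x) = x^3 - 1078, and h is irreducible over Q (because 1078 is not a perfect cube, so h has no rational root, and a monic cubic with no rational root is irreducible), g is also irreducible (irreducibility is preserved under the substitution x → x - 6). Hence m_α(x) = x^3 - 18x^2 + 108x - 1294.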